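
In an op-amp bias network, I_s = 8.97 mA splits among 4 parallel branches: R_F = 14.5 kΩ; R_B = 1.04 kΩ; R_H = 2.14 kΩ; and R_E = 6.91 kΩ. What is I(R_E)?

Conductances: ΣG = 1/14.5 + 1/1.04 + 1/2.14 + 1/6.91 = 1.643 (1/kΩ).
By the current-divider rule, I = I_s · G_k/ΣG = 8.97 × 0.08811 = 0.7903 mA.

I ≈ 0.790 mA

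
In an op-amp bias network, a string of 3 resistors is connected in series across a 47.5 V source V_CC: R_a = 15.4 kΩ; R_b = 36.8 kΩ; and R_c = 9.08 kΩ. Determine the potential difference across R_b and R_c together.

Series total: ΣR = 15.4 + 36.8 + 9.08 = 61.28 kΩ.
R_{R_b..R_c} = 36.8 + 9.08 = 45.88 kΩ.
By the voltage-divider rule, V = 47.5 × 45.88/61.28 = 35.56 V.

V ≈ 35.6 V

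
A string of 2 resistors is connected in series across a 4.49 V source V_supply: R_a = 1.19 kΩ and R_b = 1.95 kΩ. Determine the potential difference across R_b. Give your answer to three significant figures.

ΣR = 1.19 + 1.95 = 3.140 kΩ.
V = V_supply · R/ΣR = 4.49 × 0.6210 = 2.788 V.

V ≈ 2.79 V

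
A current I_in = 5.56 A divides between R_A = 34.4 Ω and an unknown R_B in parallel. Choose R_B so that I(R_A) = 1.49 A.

In a two-way split, I_A/I_in = R_B/(R_A + R_B).
1.49/5.56 = R_B/(R_A + R_B) → R_B = R_A · (0.2680)/(1 − 0.2680) = 34.4 × 0.3661 = 12.59 Ω.

R_B ≈ 12.6 Ω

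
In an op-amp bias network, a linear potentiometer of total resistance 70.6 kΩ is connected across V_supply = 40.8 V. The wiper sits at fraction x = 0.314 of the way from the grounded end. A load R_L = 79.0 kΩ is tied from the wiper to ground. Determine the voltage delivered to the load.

Lower segment x·R_p = 22.17 kΩ; upper segment (1−x)·R_p = 48.43 kΩ.
R_L loads the lower segment: effective lower R = 17.31 kΩ.
Then V_out = V_supply · 17.31/(48.43 + 17.31) = 10.74 V.
(Unloaded: V_out = x·V_supply = 12.8 V.)

V_out ≈ 10.7 V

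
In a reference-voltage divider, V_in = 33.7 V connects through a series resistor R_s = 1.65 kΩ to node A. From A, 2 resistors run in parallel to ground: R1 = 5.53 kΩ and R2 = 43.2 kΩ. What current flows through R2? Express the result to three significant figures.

Parallel bank: R_p = 1/(1/5.53 + 1/43.2) = 4.902 kΩ.
V_A by voltage divider: V_A = 33.7 × 4.902/(1.65 + 4.902) = 25.21 V.
I(R2) = V_A / R2 = 25.21/43.2 = 0.5837 mA.

I ≈ 0.584 mA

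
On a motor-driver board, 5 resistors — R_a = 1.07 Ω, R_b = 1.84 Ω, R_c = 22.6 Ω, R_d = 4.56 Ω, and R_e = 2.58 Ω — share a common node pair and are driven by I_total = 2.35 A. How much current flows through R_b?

Total conductance ΣG = 1/1.07 + 1/1.84 + 1/22.6 + 1/4.56 + 1/2.58 = 2.129 (units of 1/Ω).
R_b takes the fraction G_k/ΣG = 0.5435/2.129 = 0.2552, so I = 2.35 × 0.2552 = 0.5998 A.

I ≈ 0.600 A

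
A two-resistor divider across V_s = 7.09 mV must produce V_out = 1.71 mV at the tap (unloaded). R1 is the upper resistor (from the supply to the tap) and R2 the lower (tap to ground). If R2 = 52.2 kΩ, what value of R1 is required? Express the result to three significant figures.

R1 ≈ 164 kΩ

V_out/V_s = R2/(R1+R2) = 0.2412.
R1 = R2·(1/k − 1) = 52.2 × 3.146 = 164.2 kΩ.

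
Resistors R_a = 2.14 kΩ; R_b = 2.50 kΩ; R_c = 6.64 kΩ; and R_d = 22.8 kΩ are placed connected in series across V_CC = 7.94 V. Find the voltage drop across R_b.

Series total: ΣR = 2.14 + 2.50 + 6.64 + 22.8 = 34.08 kΩ.
By the voltage-divider rule, V = 7.94 × 2.500/34.08 = 0.5825 V.

V ≈ 0.582 V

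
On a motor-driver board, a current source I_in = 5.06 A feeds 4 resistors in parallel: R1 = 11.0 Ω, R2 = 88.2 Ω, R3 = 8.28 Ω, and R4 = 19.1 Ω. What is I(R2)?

I ≈ 0.208 A

Total conductance ΣG = 1/11.0 + 1/88.2 + 1/8.28 + 1/19.1 = 0.2754 (units of 1/Ω).
By the current-divider rule, I = I_in · G_k/ΣG = 5.06 × 0.04117 = 0.2083 A.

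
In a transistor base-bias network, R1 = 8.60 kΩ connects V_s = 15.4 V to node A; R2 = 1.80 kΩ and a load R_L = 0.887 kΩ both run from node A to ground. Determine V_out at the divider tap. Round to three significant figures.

V_out ≈ 0.995 V

The load sits in parallel with R2, giving an effective lower resistance R2' = R2·R_L/(R2+R_L) = 0.5942 kΩ.
Then V_out = V_s · R2'/(R1 + R2') = 15.4 × 0.5942/9.194 = 0.9953 V.
(Unloaded it would be 2.67 V; the load pulls it down.)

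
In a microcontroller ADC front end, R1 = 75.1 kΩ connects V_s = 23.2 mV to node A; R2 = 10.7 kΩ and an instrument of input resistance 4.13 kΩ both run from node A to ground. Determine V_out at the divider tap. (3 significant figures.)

V_out ≈ 0.885 mV

R2 ‖ R_L = (10.7 × 4.13)/(10.7 + 4.13) = 2.980 kΩ.
Voltage divider with the loaded lower leg: V_out = 23.2 × 2.980/(75.1 + 2.980) = 23.2 × 0.03816 = 0.8854 mV.
(Unloaded it would be 2.89 mV; the load pulls it down.)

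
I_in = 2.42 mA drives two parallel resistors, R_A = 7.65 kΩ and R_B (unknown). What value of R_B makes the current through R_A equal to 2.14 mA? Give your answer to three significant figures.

R_B ≈ 58.5 kΩ

The fraction through R_A equals R_B/(R_A+R_B).
2.14/2.42 = R_B/(R_A + R_B) → R_B = R_A · (0.8843)/(1 − 0.8843) = 7.65 × 7.643 = 58.47 kΩ.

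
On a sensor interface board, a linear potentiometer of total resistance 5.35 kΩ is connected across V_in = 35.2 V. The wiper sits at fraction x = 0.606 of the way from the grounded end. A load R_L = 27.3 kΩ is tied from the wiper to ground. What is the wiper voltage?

The pot divides into 2.108 kΩ above the wiper and 3.242 kΩ below.
Lower segment in parallel with the load: 3.242 ‖ 27.3 = 2.898 kΩ.
Loaded-divider output: V_out = 35.2 × 0.5789 = 20.38 V.
(Unloaded: V_out = x·V_in = 21.3 V.)

V_out ≈ 20.4 V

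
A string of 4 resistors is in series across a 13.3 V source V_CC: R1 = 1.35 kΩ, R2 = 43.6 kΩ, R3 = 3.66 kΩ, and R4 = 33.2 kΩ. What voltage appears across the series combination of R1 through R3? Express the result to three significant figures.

V ≈ 7.90 V

Series total: ΣR = 1.35 + 43.6 + 3.66 + 33.2 = 81.81 kΩ.
R_{R1..R3} = 1.35 + 43.6 + 3.66 = 48.61 kΩ.
V = V_CC · R/ΣR = 13.3 × 0.5942 = 7.903 V.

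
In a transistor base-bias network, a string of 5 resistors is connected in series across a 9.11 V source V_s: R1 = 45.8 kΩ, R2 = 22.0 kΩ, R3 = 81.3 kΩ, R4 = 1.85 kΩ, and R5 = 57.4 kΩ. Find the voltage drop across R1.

ΣR = 45.8 + 22.0 + 81.3 + 1.85 + 57.4 = 208.3 kΩ.
By the voltage-divider rule, V = 9.11 × 45.80/208.3 = 2.003 V.

V ≈ 2.00 V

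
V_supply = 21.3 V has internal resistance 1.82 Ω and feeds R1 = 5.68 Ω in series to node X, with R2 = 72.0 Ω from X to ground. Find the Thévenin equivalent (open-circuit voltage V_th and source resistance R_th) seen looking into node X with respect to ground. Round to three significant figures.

R1' = 1.82 + 5.68 = 7.500 Ω (source resistance + R1).
V_th is the unloaded tap voltage: V_supply · R2/(R1'+R2) = 21.3 × 0.9057 = 19.29 V.
Looking into X with the source shorted: R_th = R1'·R2/(R1'+R2) = 7.500 × 72.0/79.50 = 6.792 Ω.

V_th ≈ 19.3 V, R_th ≈ 6.79 Ω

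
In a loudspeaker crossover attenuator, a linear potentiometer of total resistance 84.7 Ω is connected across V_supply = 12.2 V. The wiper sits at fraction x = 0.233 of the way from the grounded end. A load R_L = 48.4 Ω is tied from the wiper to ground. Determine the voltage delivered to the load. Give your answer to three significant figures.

Split the track: R_lower = x·R_p = 19.74 Ω, R_upper = (1−x)·R_p = 64.96 Ω.
Lower segment in parallel with the load: 19.74 ‖ 48.4 = 14.02 Ω.
Loaded-divider output: V_out = 12.2 × 0.1775 = 2.165 V.

V_out ≈ 2.17 V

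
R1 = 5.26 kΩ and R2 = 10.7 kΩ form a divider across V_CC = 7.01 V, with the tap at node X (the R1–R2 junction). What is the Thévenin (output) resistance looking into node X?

R_th ≈ 3.53 kΩ

Looking into X with the source shorted: R_th = R1·R2/(R1+R2) = 5.260 × 10.7/15.96 = 3.526 kΩ.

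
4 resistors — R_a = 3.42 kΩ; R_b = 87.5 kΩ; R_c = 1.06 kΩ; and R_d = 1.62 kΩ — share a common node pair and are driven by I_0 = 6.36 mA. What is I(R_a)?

I ≈ 0.997 mA

Conductances: ΣG = 1/3.42 + 1/87.5 + 1/1.06 + 1/1.62 = 1.865 (1/kΩ).
Current divider: I(R_a) = I_0 · G_k/ΣG = 6.36 × (0.2924/1.865) = 6.36 × 0.1568 = 0.9974 mA.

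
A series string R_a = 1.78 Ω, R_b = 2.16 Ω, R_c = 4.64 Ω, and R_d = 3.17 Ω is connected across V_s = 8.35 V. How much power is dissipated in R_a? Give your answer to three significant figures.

P ≈ 0.899 W

Series current I = V_s/ΣR = 8.35/11.75 = 0.7106 A.
P(R_a) = I²·R_a = (0.7106)² × 1.78 = 0.8989 W.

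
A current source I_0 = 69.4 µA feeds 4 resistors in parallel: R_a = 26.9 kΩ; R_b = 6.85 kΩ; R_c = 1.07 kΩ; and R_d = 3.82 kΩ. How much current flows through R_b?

I ≈ 7.34 µA

ΣG = 1/26.9 + 1/6.85 + 1/1.07 + 1/3.82 = 1.380.
Current divider: I(R_b) = I_0 · G_k/ΣG = 69.4 × (0.1460/1.380) = 69.4 × 0.1058 = 7.344 µA.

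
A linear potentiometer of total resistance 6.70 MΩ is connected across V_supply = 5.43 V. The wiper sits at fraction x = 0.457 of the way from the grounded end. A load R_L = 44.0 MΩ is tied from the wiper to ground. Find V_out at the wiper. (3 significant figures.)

V_out ≈ 2.39 V

Split the track: R_lower = x·R_p = 3.062 MΩ, R_upper = (1−x)·R_p = 3.638 MΩ.
Lower segment in parallel with the load: 3.062 ‖ 44.0 = 2.863 MΩ.
Then V_out = V_supply · 2.863/(3.638 + 2.863) = 2.391 V.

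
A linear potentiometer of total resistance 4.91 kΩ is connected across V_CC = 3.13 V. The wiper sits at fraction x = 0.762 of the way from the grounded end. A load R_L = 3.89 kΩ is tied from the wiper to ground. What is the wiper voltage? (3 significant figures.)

Lower segment x·R_p = 3.741 kΩ; upper segment (1−x)·R_p = 1.169 kΩ.
(x·R_p) ‖ R_L = 1.907 kΩ.
Loaded-divider output: V_out = 3.13 × 0.6201 = 1.941 V.
(Unloaded: V_out = x·V_CC = 2.39 V.)

V_out ≈ 1.94 V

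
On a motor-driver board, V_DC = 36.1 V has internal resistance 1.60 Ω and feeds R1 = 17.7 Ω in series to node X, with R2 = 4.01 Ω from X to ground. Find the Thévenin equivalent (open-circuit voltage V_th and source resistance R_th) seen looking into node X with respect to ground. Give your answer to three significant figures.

R1' = 1.60 + 17.7 = 19.30 Ω (source resistance + R1).
V_th is the unloaded tap voltage: V_DC · R2/(R1'+R2) = 36.1 × 0.1720 = 6.210 V.
With V_DC suppressed (replaced by a short), R_th = R1' ‖ R2 = (19.30 × 4.01)/(19.30 + 4.01) = 3.320 Ω.

V_th ≈ 6.21 V, R_th ≈ 3.32 Ω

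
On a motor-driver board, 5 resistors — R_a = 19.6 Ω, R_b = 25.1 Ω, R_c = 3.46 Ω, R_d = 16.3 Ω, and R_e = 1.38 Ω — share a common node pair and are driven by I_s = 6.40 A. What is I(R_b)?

I ≈ 0.219 A

Conductances: ΣG = 1/19.6 + 1/25.1 + 1/3.46 + 1/16.3 + 1/1.38 = 1.166 (1/Ω).
By the current-divider rule, I = I_s · G_k/ΣG = 6.40 × 0.03417 = 0.2187 A.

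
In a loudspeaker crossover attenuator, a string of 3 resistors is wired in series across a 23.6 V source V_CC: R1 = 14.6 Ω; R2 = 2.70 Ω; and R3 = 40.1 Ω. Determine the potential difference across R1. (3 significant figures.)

ΣR = 14.6 + 2.70 + 40.1 = 57.40 Ω.
Voltage divider: V = V_CC · (14.60 / 57.40) = 23.6 × 0.2544 = 6.003 V.

V ≈ 6.00 V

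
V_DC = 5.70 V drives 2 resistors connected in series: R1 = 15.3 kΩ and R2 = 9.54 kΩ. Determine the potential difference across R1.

Total series resistance ΣR = 15.3 + 9.54 = 24.84 kΩ.
By the voltage-divider rule, V = 5.70 × 15.30/24.84 = 3.511 V.

V ≈ 3.51 V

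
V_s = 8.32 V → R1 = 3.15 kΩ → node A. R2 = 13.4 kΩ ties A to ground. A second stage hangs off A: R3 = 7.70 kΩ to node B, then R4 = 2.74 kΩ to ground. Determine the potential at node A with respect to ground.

Node A sees R2 in parallel with the series input of stage 2, R3 + R4 = 10.44 kΩ.
R2 ‖ (R3+R4) = 5.868 kΩ.
V_A = 8.32 × 5.868/(3.15 + 5.868) = 5.414 V.

V_A ≈ 5.41 V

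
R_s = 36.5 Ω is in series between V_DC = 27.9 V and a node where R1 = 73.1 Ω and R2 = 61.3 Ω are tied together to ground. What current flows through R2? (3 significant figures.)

Parallel bank: R_p = 1/(1/73.1 + 1/61.3) = 33.34 Ω.
Node voltage V_A = V_DC · R_p/(R_s + R_p) = 27.9 × 0.4774 = 13.32 V.
I(R2) = V_A / R2 = 13.32/61.3 = 0.2173 A.

I ≈ 0.217 A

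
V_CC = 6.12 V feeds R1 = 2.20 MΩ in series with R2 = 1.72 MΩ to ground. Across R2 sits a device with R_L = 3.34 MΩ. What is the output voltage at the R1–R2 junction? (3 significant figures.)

The load sits in parallel with R2, giving an effective lower resistance R2' = R2·R_L/(R2+R_L) = 1.135 MΩ.
Voltage divider with the loaded lower leg: V_out = 6.12 × 1.135/(2.20 + 1.135) = 6.12 × 0.3404 = 2.083 V.

V_out ≈ 2.08 V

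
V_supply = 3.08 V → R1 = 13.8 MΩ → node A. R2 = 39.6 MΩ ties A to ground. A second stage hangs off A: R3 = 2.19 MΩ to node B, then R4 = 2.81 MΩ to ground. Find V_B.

V_B ≈ 0.421 V

Node A sees R2 in parallel with the series input of stage 2, R3 + R4 = 5.000 MΩ.
R2 ‖ (R3+R4) = 4.439 MΩ.
V_A = 3.08 × 4.439/(13.8 + 4.439) = 0.7497 V.
Stage 2 is unloaded, so V_B = V_A · R4/(R3+R4) = 0.7497 × 2.81/5.000 = 0.4213 V.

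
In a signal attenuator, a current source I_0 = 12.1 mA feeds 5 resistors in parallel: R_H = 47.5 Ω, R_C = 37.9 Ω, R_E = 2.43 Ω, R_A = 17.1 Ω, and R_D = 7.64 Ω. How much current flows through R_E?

Total conductance ΣG = 1/47.5 + 1/37.9 + 1/2.43 + 1/17.1 + 1/7.64 = 0.6483 (units of 1/Ω).
Current divider: I(R_E) = I_0 · G_k/ΣG = 12.1 × (0.4115/0.6483) = 12.1 × 0.6347 = 7.680 mA.

I ≈ 7.68 mA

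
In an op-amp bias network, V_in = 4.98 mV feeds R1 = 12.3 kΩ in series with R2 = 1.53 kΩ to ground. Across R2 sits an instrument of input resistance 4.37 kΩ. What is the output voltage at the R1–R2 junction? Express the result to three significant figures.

V_out ≈ 0.420 mV

First combine the lower leg with the load: R2 ‖ R_L = 1.133 kΩ.
Voltage divider with the loaded lower leg: V_out = 4.98 × 1.133/(12.3 + 1.133) = 4.98 × 0.08436 = 0.4201 mV.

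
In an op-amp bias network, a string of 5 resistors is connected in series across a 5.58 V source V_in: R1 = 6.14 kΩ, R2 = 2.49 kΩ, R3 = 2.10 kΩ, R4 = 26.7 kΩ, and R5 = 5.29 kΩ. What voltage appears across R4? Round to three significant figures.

Series total: ΣR = 6.14 + 2.49 + 2.10 + 26.7 + 5.29 = 42.72 kΩ.
V = V_in · R/ΣR = 5.58 × 0.6250 = 3.487 V.

V ≈ 3.49 V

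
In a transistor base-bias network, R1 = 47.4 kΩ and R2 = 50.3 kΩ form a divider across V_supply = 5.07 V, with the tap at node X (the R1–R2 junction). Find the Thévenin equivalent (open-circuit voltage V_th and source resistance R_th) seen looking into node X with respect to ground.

V_th ≈ 2.61 V, R_th ≈ 24.4 kΩ

V_th is the unloaded tap voltage: V_supply · R2/(R1+R2) = 5.07 × 0.5148 = 2.610 V.
With V_supply suppressed (replaced by a short), R_th = R1 ‖ R2 = (47.40 × 50.3)/(47.40 + 50.3) = 24.40 kΩ.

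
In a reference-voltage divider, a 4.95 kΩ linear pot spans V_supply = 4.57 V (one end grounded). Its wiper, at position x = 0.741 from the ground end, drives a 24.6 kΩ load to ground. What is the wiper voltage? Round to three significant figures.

The pot divides into 1.282 kΩ above the wiper and 3.668 kΩ below.
R_L loads the lower segment: effective lower R = 3.192 kΩ.
Loaded-divider output: V_out = 4.57 × 0.7134 = 3.260 V.

V_out ≈ 3.26 V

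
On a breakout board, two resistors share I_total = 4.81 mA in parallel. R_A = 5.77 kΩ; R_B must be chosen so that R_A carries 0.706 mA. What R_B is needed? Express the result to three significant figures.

In a two-way split, I_A/I_total = R_B/(R_A + R_B).
0.706/4.81 = R_B/(R_A + R_B) → R_B = R_A · (0.1468)/(1 − 0.1468) = 5.77 × 0.1720 = 0.9926 kΩ.

R_B ≈ 0.993 kΩ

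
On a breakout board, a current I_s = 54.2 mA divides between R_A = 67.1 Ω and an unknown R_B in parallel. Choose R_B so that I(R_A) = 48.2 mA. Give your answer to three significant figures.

In a two-way split, I_A/I_s = R_B/(R_A + R_B).
48.2/54.2 = R_B/(R_A + R_B) → R_B = R_A · (0.8893)/(1 − 0.8893) = 67.1 × 8.033 = 539.0 Ω.

R_B ≈ 539 Ω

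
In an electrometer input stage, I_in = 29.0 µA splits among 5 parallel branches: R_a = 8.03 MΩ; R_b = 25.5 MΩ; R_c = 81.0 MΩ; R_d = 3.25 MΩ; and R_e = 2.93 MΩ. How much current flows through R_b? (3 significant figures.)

Total conductance ΣG = 1/8.03 + 1/25.5 + 1/81.0 + 1/3.25 + 1/2.93 = 0.8251 (units of 1/MΩ).
R_b takes the fraction G_k/ΣG = 0.03922/0.8251 = 0.04753, so I = 29.0 × 0.04753 = 1.378 µA.

I ≈ 1.38 µA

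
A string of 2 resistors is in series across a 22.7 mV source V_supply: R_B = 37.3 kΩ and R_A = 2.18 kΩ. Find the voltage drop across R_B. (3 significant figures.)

V ≈ 21.4 mV

Total series resistance ΣR = 37.3 + 2.18 = 39.48 kΩ.
Voltage divider: V = V_supply · (37.30 / 39.48) = 22.7 × 0.9448 = 21.45 mV.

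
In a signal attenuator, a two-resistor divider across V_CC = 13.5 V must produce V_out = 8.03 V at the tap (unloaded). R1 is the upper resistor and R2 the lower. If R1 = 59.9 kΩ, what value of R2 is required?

R2 ≈ 87.9 kΩ

Required fraction k = V_out/V_CC = 0.5948.
Rearranging, R2 = R1·k/(1−k) = 59.9 × 1.468 = 87.93 kΩ.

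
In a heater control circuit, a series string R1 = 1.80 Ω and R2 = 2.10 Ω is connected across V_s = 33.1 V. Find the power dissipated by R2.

The common current is I = 33.1/3.900 = 8.487 A.
P(R2) = I²·R2 = (8.487)² × 2.10 = 151.3 W.

P ≈ 151 W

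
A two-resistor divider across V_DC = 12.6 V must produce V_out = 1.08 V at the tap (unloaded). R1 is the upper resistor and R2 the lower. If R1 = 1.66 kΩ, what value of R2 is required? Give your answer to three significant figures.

R2 ≈ 0.156 kΩ

Required fraction k = V_out/V_DC = 0.08571.
So R2 = R1 · V_out/(V_DC − V_out) = 1.66 × 1.08/(12.6 − 1.08) = 1.66 × 0.09375 = 0.1556 kΩ.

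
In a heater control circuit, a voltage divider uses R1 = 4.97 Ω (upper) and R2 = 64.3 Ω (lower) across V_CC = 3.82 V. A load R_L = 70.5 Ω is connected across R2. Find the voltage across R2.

V_out ≈ 3.33 V

First combine the lower leg with the load: R2 ‖ R_L = 33.63 Ω.
Now apply the divider: V_out = 3.82 × 0.8712 = 3.328 V.
(Unloaded it would be 3.55 V; the load pulls it down.)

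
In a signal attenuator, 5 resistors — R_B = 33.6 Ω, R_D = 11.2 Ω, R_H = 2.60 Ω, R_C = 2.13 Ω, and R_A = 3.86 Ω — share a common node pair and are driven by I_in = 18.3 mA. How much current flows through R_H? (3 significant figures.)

I ≈ 5.71 mA

Total conductance ΣG = 1/33.6 + 1/11.2 + 1/2.60 + 1/2.13 + 1/3.86 = 1.232 (units of 1/Ω).
By the current-divider rule, I = I_in · G_k/ΣG = 18.3 × 0.3121 = 5.712 mA.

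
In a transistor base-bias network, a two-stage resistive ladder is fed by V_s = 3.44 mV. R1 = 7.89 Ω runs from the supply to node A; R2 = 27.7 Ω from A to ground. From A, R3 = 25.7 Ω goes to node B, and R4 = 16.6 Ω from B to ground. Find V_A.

V_A ≈ 2.34 mV

The second stage (R3 + R4 = 42.30 Ω) loads node A in parallel with R2.
R2 ‖ (R3+R4) = 16.74 Ω.
So V_A = 3.44 × 0.6796 = 2.338 mV.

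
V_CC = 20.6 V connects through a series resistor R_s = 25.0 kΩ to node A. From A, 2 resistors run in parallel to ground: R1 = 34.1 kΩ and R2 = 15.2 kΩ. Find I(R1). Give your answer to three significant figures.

I ≈ 0.179 mA

Combine the parallel branches: R_p = (1/34.1 + 1/15.2)⁻¹ = 10.51 kΩ.
V_A by voltage divider: V_A = 20.6 × 10.51/(25.0 + 10.51) = 6.099 V.
I(R1) = V_A / R1 = 6.099/34.1 = 0.1788 mA.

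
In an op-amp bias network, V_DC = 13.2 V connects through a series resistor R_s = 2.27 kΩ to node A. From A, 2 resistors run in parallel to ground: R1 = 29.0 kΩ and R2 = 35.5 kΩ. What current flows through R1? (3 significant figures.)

Equivalent of the parallel group: R_p = 15.96 kΩ.
V_A by voltage divider: V_A = 13.2 × 15.96/(2.27 + 15.96) = 11.56 V.
I(R1) = V_A / R1 = 11.56/29.0 = 0.3985 mA.

I ≈ 0.398 mA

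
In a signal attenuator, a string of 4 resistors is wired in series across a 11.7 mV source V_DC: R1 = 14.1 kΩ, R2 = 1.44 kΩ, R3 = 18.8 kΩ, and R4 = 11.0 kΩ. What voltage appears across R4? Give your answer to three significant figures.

V ≈ 2.84 mV

Total series resistance ΣR = 14.1 + 1.44 + 18.8 + 11.0 = 45.34 kΩ.
V = V_DC · R/ΣR = 11.7 × 0.2426 = 2.839 mV.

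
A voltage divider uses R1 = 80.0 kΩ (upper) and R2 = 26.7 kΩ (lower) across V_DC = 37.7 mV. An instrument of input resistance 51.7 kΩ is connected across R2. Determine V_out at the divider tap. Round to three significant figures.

V_out ≈ 6.80 mV

The load sits in parallel with R2, giving an effective lower resistance R2' = R2·R_L/(R2+R_L) = 17.61 kΩ.
Now apply the divider: V_out = 37.7 × 0.1804 = 6.801 mV.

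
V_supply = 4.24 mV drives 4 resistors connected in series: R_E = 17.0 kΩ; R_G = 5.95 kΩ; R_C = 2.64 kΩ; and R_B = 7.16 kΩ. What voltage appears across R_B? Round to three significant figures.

V ≈ 0.927 mV

Total series resistance ΣR = 17.0 + 5.95 + 2.64 + 7.16 = 32.75 kΩ.
By the voltage-divider rule, V = 4.24 × 7.160/32.75 = 0.9270 mV.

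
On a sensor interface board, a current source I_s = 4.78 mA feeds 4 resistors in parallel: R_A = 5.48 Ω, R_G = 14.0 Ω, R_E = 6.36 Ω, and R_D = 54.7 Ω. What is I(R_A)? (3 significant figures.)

ΣG = 1/5.48 + 1/14.0 + 1/6.36 + 1/54.7 = 0.4294.
Current divider: I(R_A) = I_s · G_k/ΣG = 4.78 × (0.1825/0.4294) = 4.78 × 0.4249 = 2.031 mA.

I ≈ 2.03 mA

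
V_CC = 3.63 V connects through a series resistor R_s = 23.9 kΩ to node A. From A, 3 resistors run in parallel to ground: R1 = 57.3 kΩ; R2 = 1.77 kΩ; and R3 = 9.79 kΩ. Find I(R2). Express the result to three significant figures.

I ≈ 0.118 mA

Equivalent of the parallel group: R_p = 1.461 kΩ.
V_A = 3.63 × 1.461/25.36 = 0.2091 V.
I(R2) = V_A / R2 = 0.2091/1.77 = 0.1181 mA.
(Equivalently: I_total = 0.1431 mA, then current-divider fraction G_k/ΣG = 0.8253.)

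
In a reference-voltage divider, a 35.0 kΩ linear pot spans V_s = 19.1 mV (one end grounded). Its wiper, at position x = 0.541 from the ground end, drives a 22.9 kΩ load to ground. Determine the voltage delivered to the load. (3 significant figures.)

V_out ≈ 7.49 mV

Lower segment x·R_p = 18.94 kΩ; upper segment (1−x)·R_p = 16.06 kΩ.
R_L loads the lower segment: effective lower R = 10.36 kΩ.
Loaded-divider output: V_out = 19.1 × 0.3922 = 7.490 mV.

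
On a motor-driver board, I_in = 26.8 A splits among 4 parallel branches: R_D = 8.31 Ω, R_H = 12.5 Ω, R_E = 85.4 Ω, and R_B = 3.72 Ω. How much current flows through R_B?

ΣG = 1/8.31 + 1/12.5 + 1/85.4 + 1/3.72 = 0.4809.
Current divider: I(R_B) = I_in · G_k/ΣG = 26.8 × (0.2688/0.4809) = 26.8 × 0.5590 = 14.98 A.

I ≈ 15.0 A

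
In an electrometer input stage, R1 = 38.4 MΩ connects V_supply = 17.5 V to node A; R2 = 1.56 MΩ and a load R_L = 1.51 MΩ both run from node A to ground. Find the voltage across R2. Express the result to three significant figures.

The load sits in parallel with R2, giving an effective lower resistance R2' = R2·R_L/(R2+R_L) = 0.7673 MΩ.
Now apply the divider: V_out = 17.5 × 0.01959 = 0.3428 V.

V_out ≈ 0.343 V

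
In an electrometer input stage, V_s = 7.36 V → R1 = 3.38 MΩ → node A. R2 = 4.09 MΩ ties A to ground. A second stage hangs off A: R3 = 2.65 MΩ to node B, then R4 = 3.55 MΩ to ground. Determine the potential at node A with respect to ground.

V_A ≈ 3.10 V

The second stage (R3 + R4 = 6.200 MΩ) loads node A in parallel with R2.
Effective lower resistance at A: R2 ‖ 6.200 = 2.464 MΩ.
First divider: V_A = V_s · 2.464/(3.38 + 2.464) = 3.103 V.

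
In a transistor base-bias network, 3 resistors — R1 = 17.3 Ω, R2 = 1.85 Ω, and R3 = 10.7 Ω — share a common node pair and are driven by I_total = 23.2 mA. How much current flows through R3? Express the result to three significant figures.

ΣG = 1/17.3 + 1/1.85 + 1/10.7 = 0.6918.
R3 takes the fraction G_k/ΣG = 0.09346/0.6918 = 0.1351, so I = 23.2 × 0.1351 = 3.134 mA.

I ≈ 3.13 mA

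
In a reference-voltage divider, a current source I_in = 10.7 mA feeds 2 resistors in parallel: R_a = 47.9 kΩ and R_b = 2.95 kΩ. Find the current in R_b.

I ≈ 10.1 mA

With just two branches, the current splits inversely with resistance.
So I = 10.7 × 47.9/50.85 = 10.08 mA.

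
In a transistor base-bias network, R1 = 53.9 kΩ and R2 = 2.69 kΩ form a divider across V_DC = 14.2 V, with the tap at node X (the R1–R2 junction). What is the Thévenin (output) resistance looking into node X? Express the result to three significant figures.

Looking into X with the source shorted: R_th = R1·R2/(R1+R2) = 53.90 × 2.69/56.59 = 2.562 kΩ.

R_th ≈ 2.56 kΩ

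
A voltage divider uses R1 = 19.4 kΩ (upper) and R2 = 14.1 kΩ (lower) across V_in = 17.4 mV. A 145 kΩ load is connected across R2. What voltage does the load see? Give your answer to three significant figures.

V_out ≈ 6.93 mV

The load sits in parallel with R2, giving an effective lower resistance R2' = R2·R_L/(R2+R_L) = 12.85 kΩ.
Voltage divider with the loaded lower leg: V_out = 17.4 × 12.85/(19.4 + 12.85) = 17.4 × 0.3985 = 6.933 mV.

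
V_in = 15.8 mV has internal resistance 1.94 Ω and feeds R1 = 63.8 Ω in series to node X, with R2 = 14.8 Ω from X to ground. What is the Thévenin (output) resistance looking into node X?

R_th ≈ 12.1 Ω

R1' = 1.94 + 63.8 = 65.74 Ω (source resistance + R1).
With V_in suppressed (replaced by a short), R_th = R1' ‖ R2 = (65.74 × 14.8)/(65.74 + 14.8) = 12.08 Ω.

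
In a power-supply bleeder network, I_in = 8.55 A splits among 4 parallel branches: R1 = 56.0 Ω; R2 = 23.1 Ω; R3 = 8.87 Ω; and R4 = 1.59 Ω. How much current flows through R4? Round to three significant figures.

Conductances: ΣG = 1/56.0 + 1/23.1 + 1/8.87 + 1/1.59 = 0.8028 (1/Ω).
By the current-divider rule, I = I_in · G_k/ΣG = 8.55 × 0.7834 = 6.698 A.

I ≈ 6.70 A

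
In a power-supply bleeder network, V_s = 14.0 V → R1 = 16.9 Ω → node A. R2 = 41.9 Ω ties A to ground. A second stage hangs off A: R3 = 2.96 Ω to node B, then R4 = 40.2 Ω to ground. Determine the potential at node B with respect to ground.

Looking into the second stage from A: R3 + R4 = 43.16 Ω appears in parallel with R2.
R2 ‖ (R3+R4) = 21.26 Ω.
V_A = 14.0 × 21.26/(16.9 + 21.26) = 7.800 V.
Then the unloaded second divider: V_B = V_A × R4/(R3+R4) = 7.800 × 0.9314 = 7.265 V.

V_B ≈ 7.26 V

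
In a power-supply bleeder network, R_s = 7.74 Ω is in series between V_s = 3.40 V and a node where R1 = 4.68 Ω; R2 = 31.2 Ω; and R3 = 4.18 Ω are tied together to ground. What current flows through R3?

Parallel bank: R_p = 1/(1/4.68 + 1/31.2 + 1/4.18) = 2.062 Ω.
Node voltage V_A = V_s · R_p/(R_s + R_p) = 3.40 × 0.2104 = 0.7152 V.
Branch current I = V_A/R3 = 0.7152/4.18 = 0.1711 A.

I ≈ 0.171 A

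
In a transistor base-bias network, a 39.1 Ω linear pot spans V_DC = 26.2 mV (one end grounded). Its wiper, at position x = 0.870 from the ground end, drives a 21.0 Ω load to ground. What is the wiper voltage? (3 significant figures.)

V_out ≈ 18.8 mV

Split the track: R_lower = x·R_p = 34.02 Ω, R_upper = (1−x)·R_p = 5.083 Ω.
R_L loads the lower segment: effective lower R = 12.98 Ω.
Then V_out = V_DC · 12.98/(5.083 + 12.98) = 18.83 mV.
(Unloaded: V_out = x·V_DC = 22.8 mV.)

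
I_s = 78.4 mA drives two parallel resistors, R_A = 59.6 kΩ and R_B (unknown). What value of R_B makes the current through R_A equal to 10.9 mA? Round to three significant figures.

Two-branch current divider: I_A = I_s · R_B/(R_A + R_B).
10.9/78.4 = R_B/(R_A + R_B) → R_B = R_A · (0.1390)/(1 − 0.1390) = 59.6 × 0.1615 = 9.624 kΩ.

R_B ≈ 9.62 kΩ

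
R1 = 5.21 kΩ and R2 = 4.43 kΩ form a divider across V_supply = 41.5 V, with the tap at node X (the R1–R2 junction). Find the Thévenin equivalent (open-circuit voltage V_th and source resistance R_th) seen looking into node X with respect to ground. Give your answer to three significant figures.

Open-circuit (no load on X): V_th = V_supply · R2/(R1 + R2) = 41.5 × 4.43/(5.210 + 4.43) = 19.07 V.
Zeroing V_supply shorts the top of R1 to ground, so R_th = R1 ‖ R2 = 2.394 kΩ.

V_th ≈ 19.1 V, R_th ≈ 2.39 kΩ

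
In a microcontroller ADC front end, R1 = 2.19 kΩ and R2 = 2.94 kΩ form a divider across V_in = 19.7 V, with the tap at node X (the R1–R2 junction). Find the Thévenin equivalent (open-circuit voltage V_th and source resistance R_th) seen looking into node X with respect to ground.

V_th ≈ 11.3 V, R_th ≈ 1.26 kΩ

V_th is the unloaded tap voltage: V_in · R2/(R1+R2) = 19.7 × 0.5731 = 11.29 V.
Looking into X with the source shorted: R_th = R1·R2/(R1+R2) = 2.190 × 2.94/5.130 = 1.255 kΩ.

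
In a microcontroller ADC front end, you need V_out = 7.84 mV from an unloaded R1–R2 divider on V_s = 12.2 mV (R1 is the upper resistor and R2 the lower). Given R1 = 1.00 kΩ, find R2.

R2 ≈ 1.80 kΩ

V_out/V_s = R2/(R1+R2) = 0.6426.
So R2 = R1 · V_out/(V_s − V_out) = 1.00 × 7.84/(12.2 − 7.84) = 1.00 × 1.798 = 1.798 kΩ.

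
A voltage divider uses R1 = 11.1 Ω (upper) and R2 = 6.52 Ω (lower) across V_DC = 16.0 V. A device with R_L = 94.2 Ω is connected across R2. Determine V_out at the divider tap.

V_out ≈ 5.67 V

R2 ‖ R_L = (6.52 × 94.2)/(6.52 + 94.2) = 6.098 Ω.
Now apply the divider: V_out = 16.0 × 0.3546 = 5.673 V.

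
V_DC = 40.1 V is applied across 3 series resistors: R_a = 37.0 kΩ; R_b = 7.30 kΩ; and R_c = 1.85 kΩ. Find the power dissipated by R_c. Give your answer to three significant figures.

Series current I = V_DC/ΣR = 40.1/46.15 = 0.8689 mA.
P(R_c) = I²·R_c = (0.8689)² × 1.85 = 1.397 mW.

P ≈ 1.40 mW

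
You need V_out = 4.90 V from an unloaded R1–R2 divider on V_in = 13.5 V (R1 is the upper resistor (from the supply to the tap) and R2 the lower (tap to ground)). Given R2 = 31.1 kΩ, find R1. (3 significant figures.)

V_out/V_in = R2/(R1+R2) = 0.3630.
Rearranging, R1 = R2·(1−k)/k = 31.1 × 1.755 = 54.58 kΩ.

R1 ≈ 54.6 kΩ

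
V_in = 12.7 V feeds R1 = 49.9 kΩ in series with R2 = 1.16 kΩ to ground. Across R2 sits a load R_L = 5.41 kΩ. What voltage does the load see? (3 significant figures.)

R2 ‖ R_L = (1.16 × 5.41)/(1.16 + 5.41) = 0.9552 kΩ.
Voltage divider with the loaded lower leg: V_out = 12.7 × 0.9552/(49.9 + 0.9552) = 12.7 × 0.01878 = 0.2385 V.
(Unloaded it would be 0.289 V; the load pulls it down.)

V_out ≈ 0.239 V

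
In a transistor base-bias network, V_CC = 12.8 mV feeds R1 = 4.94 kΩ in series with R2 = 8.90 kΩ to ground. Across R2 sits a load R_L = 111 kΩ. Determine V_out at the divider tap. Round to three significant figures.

V_out ≈ 8.00 mV

The load sits in parallel with R2, giving an effective lower resistance R2' = R2·R_L/(R2+R_L) = 8.239 kΩ.
Voltage divider with the loaded lower leg: V_out = 12.8 × 8.239/(4.94 + 8.239) = 12.8 × 0.6252 = 8.002 mV.
(Unloaded it would be 8.23 mV; the load pulls it down.)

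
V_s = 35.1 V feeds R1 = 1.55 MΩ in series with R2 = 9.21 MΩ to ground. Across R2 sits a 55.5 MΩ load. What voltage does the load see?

V_out ≈ 29.3 V

The load sits in parallel with R2, giving an effective lower resistance R2' = R2·R_L/(R2+R_L) = 7.899 MΩ.
Now apply the divider: V_out = 35.1 × 0.8360 = 29.34 V.
(Unloaded it would be 30.0 V; the load pulls it down.)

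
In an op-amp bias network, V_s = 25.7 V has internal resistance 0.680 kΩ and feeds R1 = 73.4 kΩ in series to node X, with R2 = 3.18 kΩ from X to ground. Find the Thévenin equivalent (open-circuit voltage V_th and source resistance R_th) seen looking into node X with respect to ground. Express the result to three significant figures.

V_th ≈ 1.06 V, R_th ≈ 3.05 kΩ

R1' = 0.680 + 73.4 = 74.08 kΩ (source resistance + R1).
With X open, the divider is unloaded: V_th = 25.7 × 3.18/77.26 = 1.058 V.
Looking into X with the source shorted: R_th = R1'·R2/(R1'+R2) = 74.08 × 3.18/77.26 = 3.049 kΩ.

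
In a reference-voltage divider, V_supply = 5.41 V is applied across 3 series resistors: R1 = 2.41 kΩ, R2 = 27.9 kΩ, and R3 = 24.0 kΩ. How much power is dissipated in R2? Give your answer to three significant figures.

Series current I = V_supply/ΣR = 5.41/54.31 = 0.09961 mA.
V(R2) = I·R = 2.779 V; P = V·I = 2.779 × 0.09961 = 0.2768 mW.

P ≈ 0.277 mW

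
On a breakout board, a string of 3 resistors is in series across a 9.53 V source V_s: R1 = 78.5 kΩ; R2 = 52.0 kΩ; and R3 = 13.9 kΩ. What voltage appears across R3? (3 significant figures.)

V ≈ 0.917 V

ΣR = 78.5 + 52.0 + 13.9 = 144.4 kΩ.
Voltage divider: V = V_s · (13.90 / 144.4) = 9.53 × 0.09626 = 0.9174 V.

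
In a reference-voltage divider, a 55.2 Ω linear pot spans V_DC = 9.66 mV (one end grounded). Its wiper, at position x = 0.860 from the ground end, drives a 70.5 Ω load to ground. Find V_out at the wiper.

The pot divides into 7.728 Ω above the wiper and 47.47 Ω below.
Lower segment in parallel with the load: 47.47 ‖ 70.5 = 28.37 Ω.
Then V_out = V_DC · 28.37/(7.728 + 28.37) = 7.592 mV.
(Unloaded: V_out = x·V_DC = 8.31 mV.)

V_out ≈ 7.59 mV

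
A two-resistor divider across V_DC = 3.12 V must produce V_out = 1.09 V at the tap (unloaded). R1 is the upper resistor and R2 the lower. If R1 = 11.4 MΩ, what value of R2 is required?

R2 ≈ 6.12 MΩ

Required fraction k = V_out/V_DC = 0.3494.
R2 = R1 · 0.3494/(1 − 0.3494) = 6.121 MΩ.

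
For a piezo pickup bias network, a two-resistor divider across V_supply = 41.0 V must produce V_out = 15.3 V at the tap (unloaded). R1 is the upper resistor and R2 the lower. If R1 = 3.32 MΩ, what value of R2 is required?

R2 ≈ 1.98 MΩ

V_out/V_supply = R2/(R1+R2) = 0.3732.
Rearranging, R2 = R1·k/(1−k) = 3.32 × 0.5953 = 1.976 MΩ.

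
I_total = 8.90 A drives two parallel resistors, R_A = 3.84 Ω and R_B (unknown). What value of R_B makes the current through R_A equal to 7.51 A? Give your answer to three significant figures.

Two-branch current divider: I_A = I_total · R_B/(R_A + R_B).
7.51/8.90 = R_B/(R_A + R_B) → R_B = R_A · (0.8438)/(1 − 0.8438) = 3.84 × 5.403 = 20.75 Ω.

R_B ≈ 20.7 Ω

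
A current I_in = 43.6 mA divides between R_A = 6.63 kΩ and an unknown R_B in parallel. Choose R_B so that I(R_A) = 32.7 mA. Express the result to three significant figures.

R_B ≈ 19.9 kΩ

The fraction through R_A equals R_B/(R_A+R_B).
32.7/43.6 = R_B/(R_A + R_B) → R_B = R_A · (0.7500)/(1 − 0.7500) = 6.63 × 3.000 = 19.89 kΩ.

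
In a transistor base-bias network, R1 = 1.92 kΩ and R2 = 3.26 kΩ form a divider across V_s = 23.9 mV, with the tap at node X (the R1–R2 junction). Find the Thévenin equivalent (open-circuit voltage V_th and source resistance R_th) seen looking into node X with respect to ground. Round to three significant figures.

With X open, the divider is unloaded: V_th = 23.9 × 3.26/5.180 = 15.04 mV.
Looking into X with the source shorted: R_th = R1·R2/(R1+R2) = 1.920 × 3.26/5.180 = 1.208 kΩ.

V_th ≈ 15.0 mV, R_th ≈ 1.21 kΩ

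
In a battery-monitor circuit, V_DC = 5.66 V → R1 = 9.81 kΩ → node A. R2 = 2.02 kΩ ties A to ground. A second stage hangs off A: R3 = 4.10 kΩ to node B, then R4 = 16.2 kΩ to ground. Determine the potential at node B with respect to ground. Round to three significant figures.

V_B ≈ 0.712 V

Looking into the second stage from A: R3 + R4 = 20.30 kΩ appears in parallel with R2.
R2 ‖ (R3+R4) = 1.837 kΩ.
First divider: V_A = V_DC · 1.837/(9.81 + 1.837) = 0.8928 V.
V_B = V_A × 0.7980 = 0.7125 V.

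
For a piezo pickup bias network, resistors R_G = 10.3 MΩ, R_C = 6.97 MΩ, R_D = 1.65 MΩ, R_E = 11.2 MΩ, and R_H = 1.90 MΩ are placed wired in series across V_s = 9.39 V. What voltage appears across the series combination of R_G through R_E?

Series total: ΣR = 10.3 + 6.97 + 1.65 + 11.2 + 1.90 = 32.02 MΩ.
R_{R_G..R_E} = 10.3 + 6.97 + 1.65 + 11.2 = 30.12 MΩ.
By the voltage-divider rule, V = 9.39 × 30.12/32.02 = 8.833 V.

V ≈ 8.83 V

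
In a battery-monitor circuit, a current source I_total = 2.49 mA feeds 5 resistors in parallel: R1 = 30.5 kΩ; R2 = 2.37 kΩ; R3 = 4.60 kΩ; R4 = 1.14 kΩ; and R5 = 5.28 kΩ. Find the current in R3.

ΣG = 1/30.5 + 1/2.37 + 1/4.60 + 1/1.14 + 1/5.28 = 1.739.
By the current-divider rule, I = I_total · G_k/ΣG = 2.49 × 0.1250 = 0.3113 mA.

I ≈ 0.311 mA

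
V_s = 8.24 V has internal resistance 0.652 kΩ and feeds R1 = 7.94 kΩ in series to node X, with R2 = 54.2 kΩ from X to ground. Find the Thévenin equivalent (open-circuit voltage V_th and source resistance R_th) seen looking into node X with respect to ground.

R1' = 0.652 + 7.94 = 8.592 kΩ (source resistance + R1).
With X open, the divider is unloaded: V_th = 8.24 × 54.2/62.79 = 7.112 V.
Zeroing V_s shorts the top of R1' to ground, so R_th = R1' ‖ R2 = 7.416 kΩ.

V_th ≈ 7.11 V, R_th ≈ 7.42 kΩ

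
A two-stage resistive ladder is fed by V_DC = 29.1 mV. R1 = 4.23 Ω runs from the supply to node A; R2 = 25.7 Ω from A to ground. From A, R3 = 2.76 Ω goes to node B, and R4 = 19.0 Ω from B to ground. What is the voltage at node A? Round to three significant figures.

V_A ≈ 21.4 mV

The second stage (R3 + R4 = 21.76 Ω) loads node A in parallel with R2.
Effective lower resistance at A: R2 ‖ 21.76 = 11.78 Ω.
So V_A = 29.1 × 0.7358 = 21.41 mV.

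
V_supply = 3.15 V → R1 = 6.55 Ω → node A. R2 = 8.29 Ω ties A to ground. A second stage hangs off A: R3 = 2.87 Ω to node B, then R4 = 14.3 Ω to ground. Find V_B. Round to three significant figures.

V_B ≈ 1.21 V

The second stage (R3 + R4 = 17.17 Ω) loads node A in parallel with R2.
Effective lower resistance at A: R2 ‖ 17.17 = 5.591 Ω.
First divider: V_A = V_supply · 5.591/(6.55 + 5.591) = 1.451 V.
V_B = V_A × 0.8328 = 1.208 V.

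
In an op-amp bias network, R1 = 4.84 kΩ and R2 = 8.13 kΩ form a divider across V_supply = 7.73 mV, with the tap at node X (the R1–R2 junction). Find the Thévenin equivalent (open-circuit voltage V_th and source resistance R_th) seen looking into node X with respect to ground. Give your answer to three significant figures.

V_th is the unloaded tap voltage: V_supply · R2/(R1+R2) = 7.73 × 0.6268 = 4.845 mV.
Zeroing V_supply shorts the top of R1 to ground, so R_th = R1 ‖ R2 = 3.034 kΩ.

V_th ≈ 4.85 mV, R_th ≈ 3.03 kΩ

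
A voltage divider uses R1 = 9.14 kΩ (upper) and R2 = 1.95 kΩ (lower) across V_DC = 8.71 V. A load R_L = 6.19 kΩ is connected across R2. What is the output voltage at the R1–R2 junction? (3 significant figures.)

R2 ‖ R_L = (1.95 × 6.19)/(1.95 + 6.19) = 1.483 kΩ.
Now apply the divider: V_out = 8.71 × 0.1396 = 1.216 V.
(Unloaded it would be 1.53 V; the load pulls it down.)

V_out ≈ 1.22 V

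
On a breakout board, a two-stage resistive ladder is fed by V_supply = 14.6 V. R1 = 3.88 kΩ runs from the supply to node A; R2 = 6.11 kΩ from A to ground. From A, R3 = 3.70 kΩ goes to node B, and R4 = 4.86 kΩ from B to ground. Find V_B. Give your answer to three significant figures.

Node A sees R2 in parallel with the series input of stage 2, R3 + R4 = 8.560 kΩ.
R2 ‖ (R3+R4) = 3.565 kΩ.
V_A = 14.6 × 3.565/(3.88 + 3.565) = 6.991 V.
V_B = V_A × 0.5678 = 3.969 V.

V_B ≈ 3.97 V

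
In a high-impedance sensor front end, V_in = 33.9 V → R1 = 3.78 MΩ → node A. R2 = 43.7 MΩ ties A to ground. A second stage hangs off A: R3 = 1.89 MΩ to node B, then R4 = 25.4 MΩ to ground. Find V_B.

Node A sees R2 in parallel with the series input of stage 2, R3 + R4 = 27.29 MΩ.
R2 ‖ (R3+R4) = 16.80 MΩ.
So V_A = 33.9 × 0.8163 = 27.67 V.
V_B = V_A × 0.9307 = 25.76 V.

V_B ≈ 25.8 V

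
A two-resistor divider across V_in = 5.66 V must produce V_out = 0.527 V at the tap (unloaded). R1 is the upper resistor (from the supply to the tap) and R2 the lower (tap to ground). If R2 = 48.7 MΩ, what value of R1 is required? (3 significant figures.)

The divider ratio is R2/(R1+R2) = 0.527/5.66 = 0.09311.
Rearranging, R1 = R2·(1−k)/k = 48.7 × 9.740 = 474.3 MΩ.

R1 ≈ 474 MΩ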